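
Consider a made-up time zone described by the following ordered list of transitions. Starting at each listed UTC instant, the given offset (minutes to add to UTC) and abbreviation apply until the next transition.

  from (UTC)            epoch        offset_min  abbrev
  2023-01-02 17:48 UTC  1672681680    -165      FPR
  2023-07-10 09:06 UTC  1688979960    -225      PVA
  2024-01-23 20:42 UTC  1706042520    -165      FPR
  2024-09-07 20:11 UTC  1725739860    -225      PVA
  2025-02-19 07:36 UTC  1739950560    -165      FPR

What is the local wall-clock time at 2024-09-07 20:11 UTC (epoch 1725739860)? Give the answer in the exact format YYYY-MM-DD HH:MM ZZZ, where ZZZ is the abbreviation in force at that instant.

Query: 2024-09-07 20:11 UTC
Rule 4/5 (PVA, -03:45): 2024-09-07 20:11 UTC ≤ query < 2025-02-19 07:36 UTC
20·60 + 11 - 225 = 986 min
986 = 0·1440 + 986; 986 = 16·60 + 26 → 16:26, same day
→ 2024-09-07 16:26 PVA

2024-09-07 16:26 PVA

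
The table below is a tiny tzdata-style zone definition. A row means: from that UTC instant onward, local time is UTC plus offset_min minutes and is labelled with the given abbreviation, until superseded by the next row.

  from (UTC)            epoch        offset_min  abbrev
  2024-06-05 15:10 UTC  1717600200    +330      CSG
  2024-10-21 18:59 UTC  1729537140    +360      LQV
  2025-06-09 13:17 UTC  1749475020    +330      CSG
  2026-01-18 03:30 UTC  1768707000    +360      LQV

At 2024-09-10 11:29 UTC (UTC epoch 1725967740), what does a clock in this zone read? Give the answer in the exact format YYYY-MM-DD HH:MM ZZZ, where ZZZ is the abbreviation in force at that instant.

2024-09-10 16:59 CSG

Query: 2024-09-10 11:29 UTC
Rule 1/4 (CSG, +05:30): 2024-06-05 15:10 UTC ≤ query < 2024-10-21 18:59 UTC
11·60 + 29 + 330 = 1019 min
1019 = 0·1440 + 1019; 1019 = 16·60 + 59 → 16:59, same day
→ 2024-09-10 16:59 CSG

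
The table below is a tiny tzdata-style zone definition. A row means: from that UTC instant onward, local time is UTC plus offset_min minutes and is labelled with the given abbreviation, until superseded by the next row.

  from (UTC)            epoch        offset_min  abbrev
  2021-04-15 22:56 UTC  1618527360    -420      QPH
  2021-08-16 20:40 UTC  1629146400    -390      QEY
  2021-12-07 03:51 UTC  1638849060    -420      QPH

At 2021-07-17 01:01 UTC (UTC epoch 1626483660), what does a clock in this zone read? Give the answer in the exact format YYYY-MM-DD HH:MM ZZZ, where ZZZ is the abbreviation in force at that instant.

Query: 2021-07-17 01:01 UTC
Rule 1/3 (QPH, -07:00): 2021-04-15 22:56 UTC ≤ query < 2021-08-16 20:40 UTC
1·60 + 1 - 420 = -359 min
-359 = -1·1440 + 1081; 1081 = 18·60 + 1 → 18:01, 2021-07-17 - 1 day = 2021-07-16
→ 2021-07-16 18:01 QPH

2021-07-16 18:01 QPH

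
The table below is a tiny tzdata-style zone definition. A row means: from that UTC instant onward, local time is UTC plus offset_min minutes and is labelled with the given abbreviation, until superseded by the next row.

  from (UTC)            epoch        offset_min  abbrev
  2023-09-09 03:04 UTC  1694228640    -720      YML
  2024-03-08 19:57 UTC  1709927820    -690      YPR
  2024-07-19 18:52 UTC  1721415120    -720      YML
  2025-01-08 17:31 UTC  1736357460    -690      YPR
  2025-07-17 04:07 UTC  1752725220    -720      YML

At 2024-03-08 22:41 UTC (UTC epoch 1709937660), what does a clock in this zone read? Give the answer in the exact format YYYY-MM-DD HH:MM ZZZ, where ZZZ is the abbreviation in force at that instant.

Query: 2024-03-08 22:41 UTC
Rule 2/5 (YPR, -11:30): 2024-03-08 19:57 UTC ≤ query < 2024-07-19 18:52 UTC
22·60 + 41 - 690 = 671 min
671 = 0·1440 + 671; 671 = 11·60 + 11 → 11:11, same day
→ 2024-03-08 11:11 YPR

2024-03-08 11:11 YPR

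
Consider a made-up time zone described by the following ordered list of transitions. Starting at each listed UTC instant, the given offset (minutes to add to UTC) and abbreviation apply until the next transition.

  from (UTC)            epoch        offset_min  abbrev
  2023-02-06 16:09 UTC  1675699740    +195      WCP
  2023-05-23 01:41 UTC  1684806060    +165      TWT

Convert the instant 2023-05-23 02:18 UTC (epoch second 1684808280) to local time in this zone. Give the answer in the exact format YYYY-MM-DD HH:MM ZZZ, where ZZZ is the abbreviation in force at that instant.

Query: 2023-05-23 02:18 UTC
Rule 2/2 (TWT, +02:45): 2023-05-23 01:41 UTC ≤ query < +∞
2·60 + 18 + 165 = 303 min
303 = 0·1440 + 303; 303 = 5·60 + 3 → 05:03, same day
→ 2023-05-23 05:03 TWT

2023-05-23 05:03 TWT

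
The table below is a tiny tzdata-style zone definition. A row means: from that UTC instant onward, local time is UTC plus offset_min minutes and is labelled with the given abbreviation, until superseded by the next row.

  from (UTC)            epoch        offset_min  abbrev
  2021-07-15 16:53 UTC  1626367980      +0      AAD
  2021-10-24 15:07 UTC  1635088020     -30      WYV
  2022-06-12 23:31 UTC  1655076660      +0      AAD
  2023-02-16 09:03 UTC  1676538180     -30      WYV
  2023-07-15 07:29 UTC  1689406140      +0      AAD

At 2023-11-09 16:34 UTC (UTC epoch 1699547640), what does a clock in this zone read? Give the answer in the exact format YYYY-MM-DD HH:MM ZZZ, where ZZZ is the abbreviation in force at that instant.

2023-11-09 16:34 AAD

Query: 2023-11-09 16:34 UTC
Rule 5/5 (AAD, +00:00): 2023-07-15 07:29 UTC ≤ query < +∞
16·60 + 34 + 0 = 994 min
994 = 0·1440 + 994; 994 = 16·60 + 34 → 16:34, same day
→ 2023-11-09 16:34 AAD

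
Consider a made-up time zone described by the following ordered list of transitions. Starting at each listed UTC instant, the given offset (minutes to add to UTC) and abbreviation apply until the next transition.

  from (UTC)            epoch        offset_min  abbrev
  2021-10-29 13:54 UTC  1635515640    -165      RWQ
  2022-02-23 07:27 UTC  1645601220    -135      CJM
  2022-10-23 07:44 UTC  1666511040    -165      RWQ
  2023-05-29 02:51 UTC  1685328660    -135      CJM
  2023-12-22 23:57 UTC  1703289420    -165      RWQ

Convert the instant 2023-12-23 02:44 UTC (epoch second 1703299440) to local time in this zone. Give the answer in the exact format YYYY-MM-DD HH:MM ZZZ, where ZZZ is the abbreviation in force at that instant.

Query: 2023-12-23 02:44 UTC
Rule 5/5 (RWQ, -02:45): 2023-12-22 23:57 UTC ≤ query < +∞
2·60 + 44 - 165 = -1 min
-1 = -1·1440 + 1439; 1439 = 23·60 + 59 → 23:59, 2023-12-23 - 1 day = 2023-12-22
→ 2023-12-22 23:59 RWQ

2023-12-22 23:59 RWQ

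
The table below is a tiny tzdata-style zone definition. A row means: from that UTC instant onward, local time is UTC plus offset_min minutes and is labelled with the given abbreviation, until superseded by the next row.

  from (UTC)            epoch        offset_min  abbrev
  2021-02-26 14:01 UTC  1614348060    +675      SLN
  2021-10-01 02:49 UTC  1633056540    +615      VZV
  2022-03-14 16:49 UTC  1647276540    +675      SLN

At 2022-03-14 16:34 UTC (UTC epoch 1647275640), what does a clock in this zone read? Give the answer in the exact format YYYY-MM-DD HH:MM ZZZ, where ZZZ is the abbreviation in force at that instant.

2022-03-15 02:49 VZV

Query: 2022-03-14 16:34 UTC
Rule 2/3 (VZV, +10:15): 2021-10-01 02:49 UTC ≤ query < 2022-03-14 16:49 UTC
16·60 + 34 + 615 = 1609 min
1609 = 1·1440 + 169; 169 = 2·60 + 49 → 02:49, 2022-03-14 + 1 day = 2022-03-15
→ 2022-03-15 02:49 VZV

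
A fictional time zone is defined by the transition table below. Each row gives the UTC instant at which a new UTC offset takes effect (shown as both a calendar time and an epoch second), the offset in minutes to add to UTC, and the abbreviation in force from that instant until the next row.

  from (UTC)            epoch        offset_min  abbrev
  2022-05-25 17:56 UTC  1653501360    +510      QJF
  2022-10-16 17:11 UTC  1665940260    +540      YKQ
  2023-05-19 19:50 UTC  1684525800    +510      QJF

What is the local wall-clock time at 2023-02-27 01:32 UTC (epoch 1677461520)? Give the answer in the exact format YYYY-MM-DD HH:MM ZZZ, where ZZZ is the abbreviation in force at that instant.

2023-02-27 10:32 YKQ

Query: 2023-02-27 01:32 UTC
Rule 2/3 (YKQ, +09:00): 2022-10-16 17:11 UTC ≤ query < 2023-05-19 19:50 UTC
1·60 + 32 + 540 = 632 min
632 = 0·1440 + 632; 632 = 10·60 + 32 → 10:32, same day
→ 2023-02-27 10:32 YKQ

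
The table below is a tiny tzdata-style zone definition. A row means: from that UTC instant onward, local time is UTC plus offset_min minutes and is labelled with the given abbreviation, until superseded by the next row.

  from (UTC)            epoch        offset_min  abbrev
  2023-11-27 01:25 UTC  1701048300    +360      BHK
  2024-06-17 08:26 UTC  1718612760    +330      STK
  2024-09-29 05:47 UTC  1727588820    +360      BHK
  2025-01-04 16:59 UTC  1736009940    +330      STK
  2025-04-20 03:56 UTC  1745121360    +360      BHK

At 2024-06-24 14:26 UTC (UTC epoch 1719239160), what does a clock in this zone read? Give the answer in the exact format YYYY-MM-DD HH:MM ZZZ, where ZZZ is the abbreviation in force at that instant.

Query: 2024-06-24 14:26 UTC
Rule 2/5 (STK, +05:30): 2024-06-17 08:26 UTC ≤ query < 2024-09-29 05:47 UTC
14·60 + 26 + 330 = 1196 min
1196 = 0·1440 + 1196; 1196 = 19·60 + 56 → 19:56, same day
→ 2024-06-24 19:56 STK

2024-06-24 19:56 STK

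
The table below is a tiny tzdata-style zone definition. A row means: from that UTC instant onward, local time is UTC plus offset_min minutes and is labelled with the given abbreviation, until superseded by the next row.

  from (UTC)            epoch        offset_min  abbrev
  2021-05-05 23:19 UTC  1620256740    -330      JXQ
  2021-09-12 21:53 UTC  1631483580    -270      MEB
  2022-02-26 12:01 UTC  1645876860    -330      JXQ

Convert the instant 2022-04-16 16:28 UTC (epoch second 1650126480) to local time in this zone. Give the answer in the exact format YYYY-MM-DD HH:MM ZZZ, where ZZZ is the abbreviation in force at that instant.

Query: 2022-04-16 16:28 UTC
Rule 3/3 (JXQ, -05:30): 2022-02-26 12:01 UTC ≤ query < +∞
16·60 + 28 - 330 = 658 min
658 = 0·1440 + 658; 658 = 10·60 + 58 → 10:58, same day
→ 2022-04-16 10:58 JXQ

2022-04-16 10:58 JXQ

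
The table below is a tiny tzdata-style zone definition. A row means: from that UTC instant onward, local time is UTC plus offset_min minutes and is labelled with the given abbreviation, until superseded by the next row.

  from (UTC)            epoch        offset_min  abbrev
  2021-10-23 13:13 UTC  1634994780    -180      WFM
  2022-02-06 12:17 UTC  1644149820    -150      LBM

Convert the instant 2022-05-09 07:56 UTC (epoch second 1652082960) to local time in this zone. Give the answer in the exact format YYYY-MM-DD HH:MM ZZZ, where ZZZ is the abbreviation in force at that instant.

2022-05-09 05:26 LBM

Query: 2022-05-09 07:56 UTC
Rule 2/2 (LBM, -02:30): 2022-02-06 12:17 UTC ≤ query < +∞
7·60 + 56 - 150 = 326 min
326 = 0·1440 + 326; 326 = 5·60 + 26 → 05:26, same day
→ 2022-05-09 05:26 LBM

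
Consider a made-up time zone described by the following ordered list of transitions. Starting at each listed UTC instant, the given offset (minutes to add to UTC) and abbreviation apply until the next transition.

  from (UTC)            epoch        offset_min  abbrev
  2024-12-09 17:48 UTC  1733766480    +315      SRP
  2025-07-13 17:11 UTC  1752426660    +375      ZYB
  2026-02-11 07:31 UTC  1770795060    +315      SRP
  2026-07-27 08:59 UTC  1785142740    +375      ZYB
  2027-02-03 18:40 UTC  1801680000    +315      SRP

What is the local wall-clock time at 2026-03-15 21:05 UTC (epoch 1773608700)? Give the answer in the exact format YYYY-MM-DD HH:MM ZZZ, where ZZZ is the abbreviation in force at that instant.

Query: 2026-03-15 21:05 UTC
Rule 3/5 (SRP, +05:15): 2026-02-11 07:31 UTC ≤ query < 2026-07-27 08:59 UTC
21·60 + 5 + 315 = 1580 min
1580 = 1·1440 + 140; 140 = 2·60 + 20 → 02:20, 2026-03-15 + 1 day = 2026-03-16
→ 2026-03-16 02:20 SRP

2026-03-16 02:20 SRP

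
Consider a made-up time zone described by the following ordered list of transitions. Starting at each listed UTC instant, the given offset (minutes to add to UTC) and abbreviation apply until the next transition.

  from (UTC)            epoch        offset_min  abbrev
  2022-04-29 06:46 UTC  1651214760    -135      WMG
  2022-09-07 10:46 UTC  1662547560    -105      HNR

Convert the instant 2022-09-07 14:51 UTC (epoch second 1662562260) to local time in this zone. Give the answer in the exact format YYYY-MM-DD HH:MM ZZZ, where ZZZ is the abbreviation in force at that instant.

Query: 2022-09-07 14:51 UTC
Rule 2/2 (HNR, -01:45): 2022-09-07 10:46 UTC ≤ query < +∞
14·60 + 51 - 105 = 786 min
786 = 0·1440 + 786; 786 = 13·60 + 6 → 13:06, same day
→ 2022-09-07 13:06 HNR

2022-09-07 13:06 HNR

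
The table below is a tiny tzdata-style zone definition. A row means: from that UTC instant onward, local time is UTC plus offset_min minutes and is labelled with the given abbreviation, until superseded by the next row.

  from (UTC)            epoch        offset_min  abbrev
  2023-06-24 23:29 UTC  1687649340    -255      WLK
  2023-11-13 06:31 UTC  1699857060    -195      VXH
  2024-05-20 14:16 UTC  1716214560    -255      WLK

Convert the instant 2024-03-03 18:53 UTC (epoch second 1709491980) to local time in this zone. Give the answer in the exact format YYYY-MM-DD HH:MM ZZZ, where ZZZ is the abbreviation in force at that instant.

2024-03-03 15:38 VXH

Query: 2024-03-03 18:53 UTC
Rule 2/3 (VXH, -03:15): 2023-11-13 06:31 UTC ≤ query < 2024-05-20 14:16 UTC
18·60 + 53 - 195 = 938 min
938 = 0·1440 + 938; 938 = 15·60 + 38 → 15:38, same day
→ 2024-03-03 15:38 VXH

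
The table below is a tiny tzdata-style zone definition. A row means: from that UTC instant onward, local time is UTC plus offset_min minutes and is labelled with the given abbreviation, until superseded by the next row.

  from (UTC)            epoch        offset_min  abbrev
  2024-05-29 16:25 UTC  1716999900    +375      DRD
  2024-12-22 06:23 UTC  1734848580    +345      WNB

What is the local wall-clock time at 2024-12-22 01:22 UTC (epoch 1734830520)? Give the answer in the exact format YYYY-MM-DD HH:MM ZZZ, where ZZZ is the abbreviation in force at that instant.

2024-12-22 07:37 DRD

Query: 2024-12-22 01:22 UTC
Rule 1/2 (DRD, +06:15): 2024-05-29 16:25 UTC ≤ query < 2024-12-22 06:23 UTC
1·60 + 22 + 375 = 457 min
457 = 0·1440 + 457; 457 = 7·60 + 37 → 07:37, same day
→ 2024-12-22 07:37 DRD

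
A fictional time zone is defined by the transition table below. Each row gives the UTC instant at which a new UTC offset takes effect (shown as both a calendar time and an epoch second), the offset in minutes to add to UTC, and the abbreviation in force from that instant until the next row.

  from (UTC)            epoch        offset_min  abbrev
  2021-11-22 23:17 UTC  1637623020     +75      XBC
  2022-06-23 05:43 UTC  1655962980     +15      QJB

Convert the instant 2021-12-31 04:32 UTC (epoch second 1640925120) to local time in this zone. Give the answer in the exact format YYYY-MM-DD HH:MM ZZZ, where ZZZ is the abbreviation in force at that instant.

Query: 2021-12-31 04:32 UTC
Rule 1/2 (XBC, +01:15): 2021-11-22 23:17 UTC ≤ query < 2022-06-23 05:43 UTC
4·60 + 32 + 75 = 347 min
347 = 0·1440 + 347; 347 = 5·60 + 47 → 05:47, same day
→ 2021-12-31 05:47 XBC

2021-12-31 05:47 XBC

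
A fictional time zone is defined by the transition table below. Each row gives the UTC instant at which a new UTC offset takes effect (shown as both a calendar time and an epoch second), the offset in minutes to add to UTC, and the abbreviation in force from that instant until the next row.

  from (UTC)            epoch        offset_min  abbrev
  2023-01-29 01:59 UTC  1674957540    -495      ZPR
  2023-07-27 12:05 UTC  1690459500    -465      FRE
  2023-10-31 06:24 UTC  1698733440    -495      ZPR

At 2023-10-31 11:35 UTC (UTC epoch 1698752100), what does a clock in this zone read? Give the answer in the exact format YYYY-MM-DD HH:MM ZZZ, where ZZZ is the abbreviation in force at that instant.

2023-10-31 03:20 ZPR

Query: 2023-10-31 11:35 UTC
Rule 3/3 (ZPR, -08:15): 2023-10-31 06:24 UTC ≤ query < +∞
11·60 + 35 - 495 = 200 min
200 = 0·1440 + 200; 200 = 3·60 + 20 → 03:20, same day
→ 2023-10-31 03:20 ZPR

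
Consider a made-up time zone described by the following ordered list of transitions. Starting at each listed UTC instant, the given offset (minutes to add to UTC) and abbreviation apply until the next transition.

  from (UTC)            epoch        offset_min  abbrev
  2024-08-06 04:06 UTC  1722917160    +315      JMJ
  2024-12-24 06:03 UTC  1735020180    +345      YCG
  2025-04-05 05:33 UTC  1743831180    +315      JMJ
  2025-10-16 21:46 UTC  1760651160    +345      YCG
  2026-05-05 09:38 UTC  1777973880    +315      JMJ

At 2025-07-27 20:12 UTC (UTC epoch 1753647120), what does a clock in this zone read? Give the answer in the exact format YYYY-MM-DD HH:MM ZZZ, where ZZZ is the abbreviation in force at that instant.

2025-07-28 01:27 JMJ

Query: 2025-07-27 20:12 UTC
Rule 3/5 (JMJ, +05:15): 2025-04-05 05:33 UTC ≤ query < 2025-10-16 21:46 UTC
20·60 + 12 + 315 = 1527 min
1527 = 1·1440 + 87; 87 = 1·60 + 27 → 01:27, 2025-07-27 + 1 day = 2025-07-28
→ 2025-07-28 01:27 JMJ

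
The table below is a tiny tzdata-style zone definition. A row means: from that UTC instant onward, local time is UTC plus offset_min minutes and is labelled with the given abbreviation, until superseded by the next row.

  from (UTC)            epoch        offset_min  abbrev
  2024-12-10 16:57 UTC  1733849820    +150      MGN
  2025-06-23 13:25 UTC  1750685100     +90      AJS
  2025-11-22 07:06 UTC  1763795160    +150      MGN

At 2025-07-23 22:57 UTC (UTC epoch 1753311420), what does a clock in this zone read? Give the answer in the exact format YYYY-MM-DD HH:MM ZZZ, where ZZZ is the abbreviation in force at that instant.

Query: 2025-07-23 22:57 UTC
Rule 2/3 (AJS, +01:30): 2025-06-23 13:25 UTC ≤ query < 2025-11-22 07:06 UTC
22·60 + 57 + 90 = 1467 min
1467 = 1·1440 + 27; 27 = 0·60 + 27 → 00:27, 2025-07-23 + 1 day = 2025-07-24
→ 2025-07-24 00:27 AJS

2025-07-24 00:27 AJS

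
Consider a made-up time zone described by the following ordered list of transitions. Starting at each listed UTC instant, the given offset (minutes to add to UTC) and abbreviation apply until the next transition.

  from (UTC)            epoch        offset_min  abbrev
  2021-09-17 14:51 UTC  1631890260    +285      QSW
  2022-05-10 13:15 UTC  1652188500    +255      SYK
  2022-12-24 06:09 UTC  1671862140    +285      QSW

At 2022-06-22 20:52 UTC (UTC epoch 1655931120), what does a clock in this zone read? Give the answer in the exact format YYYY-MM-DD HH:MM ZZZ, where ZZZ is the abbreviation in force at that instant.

Query: 2022-06-22 20:52 UTC
Rule 2/3 (SYK, +04:15): 2022-05-10 13:15 UTC ≤ query < 2022-12-24 06:09 UTC
20·60 + 52 + 255 = 1507 min
1507 = 1·1440 + 67; 67 = 1·60 + 7 → 01:07, 2022-06-22 + 1 day = 2022-06-23
→ 2022-06-23 01:07 SYK

2022-06-23 01:07 SYK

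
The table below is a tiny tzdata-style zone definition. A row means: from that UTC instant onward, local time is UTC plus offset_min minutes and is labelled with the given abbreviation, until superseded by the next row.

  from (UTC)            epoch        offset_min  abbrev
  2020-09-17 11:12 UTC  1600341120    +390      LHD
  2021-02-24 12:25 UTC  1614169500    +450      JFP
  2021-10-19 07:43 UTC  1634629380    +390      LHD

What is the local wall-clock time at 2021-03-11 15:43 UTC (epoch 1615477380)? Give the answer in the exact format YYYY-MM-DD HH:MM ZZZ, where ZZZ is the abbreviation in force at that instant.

2021-03-11 23:13 JFP

Query: 2021-03-11 15:43 UTC
Rule 2/3 (JFP, +07:30): 2021-02-24 12:25 UTC ≤ query < 2021-10-19 07:43 UTC
15·60 + 43 + 450 = 1393 min
1393 = 0·1440 + 1393; 1393 = 23·60 + 13 → 23:13, same day
→ 2021-03-11 23:13 JFP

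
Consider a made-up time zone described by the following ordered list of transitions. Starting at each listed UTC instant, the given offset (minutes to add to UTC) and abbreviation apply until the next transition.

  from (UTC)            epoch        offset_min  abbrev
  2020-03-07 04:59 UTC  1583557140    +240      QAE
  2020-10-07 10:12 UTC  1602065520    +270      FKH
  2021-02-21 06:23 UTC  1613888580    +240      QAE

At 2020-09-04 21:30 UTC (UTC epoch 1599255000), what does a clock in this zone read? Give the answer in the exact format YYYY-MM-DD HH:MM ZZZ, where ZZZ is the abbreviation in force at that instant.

Query: 2020-09-04 21:30 UTC
Rule 1/3 (QAE, +04:00): 2020-03-07 04:59 UTC ≤ query < 2020-10-07 10:12 UTC
21·60 + 30 + 240 = 1530 min
1530 = 1·1440 + 90; 90 = 1·60 + 30 → 01:30, 2020-09-04 + 1 day = 2020-09-05
→ 2020-09-05 01:30 QAE

2020-09-05 01:30 QAE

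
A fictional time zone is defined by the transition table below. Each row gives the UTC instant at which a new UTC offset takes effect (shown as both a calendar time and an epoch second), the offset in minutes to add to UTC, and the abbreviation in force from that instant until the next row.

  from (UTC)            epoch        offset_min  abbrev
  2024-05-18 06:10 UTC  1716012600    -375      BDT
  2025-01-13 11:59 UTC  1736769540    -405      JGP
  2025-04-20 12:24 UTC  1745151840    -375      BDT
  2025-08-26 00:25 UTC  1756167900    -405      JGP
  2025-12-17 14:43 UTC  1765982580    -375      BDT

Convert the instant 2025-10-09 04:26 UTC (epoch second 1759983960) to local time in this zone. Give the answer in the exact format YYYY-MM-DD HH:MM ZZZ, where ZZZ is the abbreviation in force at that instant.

2025-10-08 21:41 JGP

Query: 2025-10-09 04:26 UTC
Rule 4/5 (JGP, -06:45): 2025-08-26 00:25 UTC ≤ query < 2025-12-17 14:43 UTC
4·60 + 26 - 405 = -139 min
-139 = -1·1440 + 1301; 1301 = 21·60 + 41 → 21:41, 2025-10-09 - 1 day = 2025-10-08
→ 2025-10-08 21:41 JGP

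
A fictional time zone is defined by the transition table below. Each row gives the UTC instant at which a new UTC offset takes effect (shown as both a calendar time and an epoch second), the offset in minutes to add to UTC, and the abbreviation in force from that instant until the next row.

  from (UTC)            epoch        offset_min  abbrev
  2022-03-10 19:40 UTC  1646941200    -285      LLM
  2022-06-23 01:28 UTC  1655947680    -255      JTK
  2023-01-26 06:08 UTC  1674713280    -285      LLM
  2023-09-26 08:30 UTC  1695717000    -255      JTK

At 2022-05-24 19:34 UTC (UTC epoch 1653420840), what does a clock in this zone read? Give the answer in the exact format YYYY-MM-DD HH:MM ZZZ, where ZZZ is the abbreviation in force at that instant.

2022-05-24 14:49 LLM

Query: 2022-05-24 19:34 UTC
Rule 1/4 (LLM, -04:45): 2022-03-10 19:40 UTC ≤ query < 2022-06-23 01:28 UTC
19·60 + 34 - 285 = 889 min
889 = 0·1440 + 889; 889 = 14·60 + 49 → 14:49, same day
→ 2022-05-24 14:49 LLM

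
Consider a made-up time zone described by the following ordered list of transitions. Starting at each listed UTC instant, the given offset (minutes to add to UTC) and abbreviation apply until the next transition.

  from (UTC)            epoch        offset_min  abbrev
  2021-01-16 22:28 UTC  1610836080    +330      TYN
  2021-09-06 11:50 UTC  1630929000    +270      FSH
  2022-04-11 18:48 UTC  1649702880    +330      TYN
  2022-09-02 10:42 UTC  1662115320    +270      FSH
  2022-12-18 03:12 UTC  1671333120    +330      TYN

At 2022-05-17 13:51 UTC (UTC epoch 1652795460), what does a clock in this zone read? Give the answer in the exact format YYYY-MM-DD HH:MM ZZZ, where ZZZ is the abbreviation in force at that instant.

2022-05-17 19:21 TYN

Query: 2022-05-17 13:51 UTC
Rule 3/5 (TYN, +05:30): 2022-04-11 18:48 UTC ≤ query < 2022-09-02 10:42 UTC
13·60 + 51 + 330 = 1161 min
1161 = 0·1440 + 1161; 1161 = 19·60 + 21 → 19:21, same day
→ 2022-05-17 19:21 TYN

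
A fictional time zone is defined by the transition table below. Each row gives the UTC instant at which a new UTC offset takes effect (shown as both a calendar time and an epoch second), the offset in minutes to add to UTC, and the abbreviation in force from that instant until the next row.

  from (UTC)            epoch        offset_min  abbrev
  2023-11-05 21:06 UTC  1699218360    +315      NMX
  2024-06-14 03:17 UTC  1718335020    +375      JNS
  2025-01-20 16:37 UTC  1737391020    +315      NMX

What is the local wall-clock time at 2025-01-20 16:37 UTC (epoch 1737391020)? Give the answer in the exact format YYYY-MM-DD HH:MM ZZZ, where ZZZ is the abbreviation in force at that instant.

Query: 2025-01-20 16:37 UTC
Rule 3/3 (NMX, +05:15): 2025-01-20 16:37 UTC ≤ query < +∞
16·60 + 37 + 315 = 1312 min
1312 = 0·1440 + 1312; 1312 = 21·60 + 52 → 21:52, same day
→ 2025-01-20 21:52 NMX

2025-01-20 21:52 NMX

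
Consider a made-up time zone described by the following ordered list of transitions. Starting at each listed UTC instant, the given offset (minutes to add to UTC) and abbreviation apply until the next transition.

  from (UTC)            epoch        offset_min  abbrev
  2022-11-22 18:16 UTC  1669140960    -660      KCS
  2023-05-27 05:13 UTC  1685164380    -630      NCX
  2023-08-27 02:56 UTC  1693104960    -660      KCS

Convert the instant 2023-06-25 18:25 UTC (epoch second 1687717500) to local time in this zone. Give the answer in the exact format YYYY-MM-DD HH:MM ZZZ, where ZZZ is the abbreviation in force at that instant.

2023-06-25 07:55 NCX

Query: 2023-06-25 18:25 UTC
Rule 2/3 (NCX, -10:30): 2023-05-27 05:13 UTC ≤ query < 2023-08-27 02:56 UTC
18·60 + 25 - 630 = 475 min
475 = 0·1440 + 475; 475 = 7·60 + 55 → 07:55, same day
→ 2023-06-25 07:55 NCX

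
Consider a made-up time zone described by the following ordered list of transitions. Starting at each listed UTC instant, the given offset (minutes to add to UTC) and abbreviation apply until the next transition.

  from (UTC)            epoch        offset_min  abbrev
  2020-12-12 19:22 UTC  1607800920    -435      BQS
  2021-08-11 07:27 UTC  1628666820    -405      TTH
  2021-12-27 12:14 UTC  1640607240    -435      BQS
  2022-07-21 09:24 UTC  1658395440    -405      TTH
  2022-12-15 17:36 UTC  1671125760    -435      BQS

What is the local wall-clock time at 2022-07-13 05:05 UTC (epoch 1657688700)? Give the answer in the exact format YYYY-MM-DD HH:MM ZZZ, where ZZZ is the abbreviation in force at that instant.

Query: 2022-07-13 05:05 UTC
Rule 3/5 (BQS, -07:15): 2021-12-27 12:14 UTC ≤ query < 2022-07-21 09:24 UTC
5·60 + 5 - 435 = -130 min
-130 = -1·1440 + 1310; 1310 = 21·60 + 50 → 21:50, 2022-07-13 - 1 day = 2022-07-12
→ 2022-07-12 21:50 BQS

2022-07-12 21:50 BQS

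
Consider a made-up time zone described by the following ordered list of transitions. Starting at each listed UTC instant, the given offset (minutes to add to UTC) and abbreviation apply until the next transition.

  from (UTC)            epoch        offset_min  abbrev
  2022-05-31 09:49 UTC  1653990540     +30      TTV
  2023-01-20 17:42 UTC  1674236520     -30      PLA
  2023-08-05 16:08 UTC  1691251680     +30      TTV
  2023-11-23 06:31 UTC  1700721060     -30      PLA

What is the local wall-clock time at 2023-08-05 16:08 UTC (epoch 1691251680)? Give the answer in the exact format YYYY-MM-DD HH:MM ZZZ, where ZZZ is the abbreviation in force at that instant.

2023-08-05 16:38 TTV

Query: 2023-08-05 16:08 UTC
Rule 3/4 (TTV, +00:30): 2023-08-05 16:08 UTC ≤ query < 2023-11-23 06:31 UTC
16·60 + 8 + 30 = 998 min
998 = 0·1440 + 998; 998 = 16·60 + 38 → 16:38, same day
→ 2023-08-05 16:38 TTV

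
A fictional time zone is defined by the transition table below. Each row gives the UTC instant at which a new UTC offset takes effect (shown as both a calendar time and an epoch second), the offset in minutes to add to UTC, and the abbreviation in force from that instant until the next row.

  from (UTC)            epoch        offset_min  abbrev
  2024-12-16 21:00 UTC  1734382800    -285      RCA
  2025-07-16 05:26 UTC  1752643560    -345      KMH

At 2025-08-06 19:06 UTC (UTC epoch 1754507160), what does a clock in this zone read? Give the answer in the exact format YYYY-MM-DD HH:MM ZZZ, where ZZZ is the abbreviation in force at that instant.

Query: 2025-08-06 19:06 UTC
Rule 2/2 (KMH, -05:45): 2025-07-16 05:26 UTC ≤ query < +∞
19·60 + 6 - 345 = 801 min
801 = 0·1440 + 801; 801 = 13·60 + 21 → 13:21, same day
→ 2025-08-06 13:21 KMH

2025-08-06 13:21 KMH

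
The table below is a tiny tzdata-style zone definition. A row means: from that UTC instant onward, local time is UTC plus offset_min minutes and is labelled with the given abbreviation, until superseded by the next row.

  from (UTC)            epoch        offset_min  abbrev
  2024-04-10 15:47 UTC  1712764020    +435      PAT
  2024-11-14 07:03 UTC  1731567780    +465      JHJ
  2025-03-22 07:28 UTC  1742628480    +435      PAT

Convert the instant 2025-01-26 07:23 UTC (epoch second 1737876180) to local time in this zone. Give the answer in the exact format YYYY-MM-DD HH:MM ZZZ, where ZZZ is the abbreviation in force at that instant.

2025-01-26 15:08 JHJ

Query: 2025-01-26 07:23 UTC
Rule 2/3 (JHJ, +07:45): 2024-11-14 07:03 UTC ≤ query < 2025-03-22 07:28 UTC
7·60 + 23 + 465 = 908 min
908 = 0·1440 + 908; 908 = 15·60 + 8 → 15:08, same day
→ 2025-01-26 15:08 JHJ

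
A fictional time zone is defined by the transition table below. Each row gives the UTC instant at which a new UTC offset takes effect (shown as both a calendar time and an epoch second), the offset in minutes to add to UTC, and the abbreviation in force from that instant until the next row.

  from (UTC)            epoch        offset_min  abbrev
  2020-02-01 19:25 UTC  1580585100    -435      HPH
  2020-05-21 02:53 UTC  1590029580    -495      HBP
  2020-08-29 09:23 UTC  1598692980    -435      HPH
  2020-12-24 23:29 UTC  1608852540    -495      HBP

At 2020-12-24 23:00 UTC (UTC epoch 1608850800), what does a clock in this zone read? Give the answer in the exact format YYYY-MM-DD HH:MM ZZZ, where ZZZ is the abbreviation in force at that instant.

Query: 2020-12-24 23:00 UTC
Rule 3/4 (HPH, -07:15): 2020-08-29 09:23 UTC ≤ query < 2020-12-24 23:29 UTC
23·60 + 0 - 435 = 945 min
945 = 0·1440 + 945; 945 = 15·60 + 45 → 15:45, same day
→ 2020-12-24 15:45 HPH

2020-12-24 15:45 HPH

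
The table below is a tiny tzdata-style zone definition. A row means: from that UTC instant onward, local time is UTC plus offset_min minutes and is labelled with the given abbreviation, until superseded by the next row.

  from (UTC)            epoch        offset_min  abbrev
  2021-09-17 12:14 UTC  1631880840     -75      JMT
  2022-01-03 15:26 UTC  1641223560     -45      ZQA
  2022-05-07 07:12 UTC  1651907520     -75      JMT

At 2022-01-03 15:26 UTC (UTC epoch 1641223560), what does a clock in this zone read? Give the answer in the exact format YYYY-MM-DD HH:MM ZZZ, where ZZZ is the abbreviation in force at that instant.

Query: 2022-01-03 15:26 UTC
Rule 2/3 (ZQA, -00:45): 2022-01-03 15:26 UTC ≤ query < 2022-05-07 07:12 UTC
15·60 + 26 - 45 = 881 min
881 = 0·1440 + 881; 881 = 14·60 + 41 → 14:41, same day
→ 2022-01-03 14:41 ZQA

2022-01-03 14:41 ZQA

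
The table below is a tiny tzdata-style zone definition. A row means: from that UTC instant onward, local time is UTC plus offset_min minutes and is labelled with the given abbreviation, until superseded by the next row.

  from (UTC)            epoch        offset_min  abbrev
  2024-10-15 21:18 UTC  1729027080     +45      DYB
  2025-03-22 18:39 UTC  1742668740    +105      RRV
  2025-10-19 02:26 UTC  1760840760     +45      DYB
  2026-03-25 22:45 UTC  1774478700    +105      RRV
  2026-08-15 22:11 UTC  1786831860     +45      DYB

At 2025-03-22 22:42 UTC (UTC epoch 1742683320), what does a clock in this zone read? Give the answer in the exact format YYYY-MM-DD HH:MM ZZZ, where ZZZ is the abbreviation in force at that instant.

2025-03-23 00:27 RRV

Query: 2025-03-22 22:42 UTC
Rule 2/5 (RRV, +01:45): 2025-03-22 18:39 UTC ≤ query < 2025-10-19 02:26 UTC
22·60 + 42 + 105 = 1467 min
1467 = 1·1440 + 27; 27 = 0·60 + 27 → 00:27, 2025-03-22 + 1 day = 2025-03-23
→ 2025-03-23 00:27 RRV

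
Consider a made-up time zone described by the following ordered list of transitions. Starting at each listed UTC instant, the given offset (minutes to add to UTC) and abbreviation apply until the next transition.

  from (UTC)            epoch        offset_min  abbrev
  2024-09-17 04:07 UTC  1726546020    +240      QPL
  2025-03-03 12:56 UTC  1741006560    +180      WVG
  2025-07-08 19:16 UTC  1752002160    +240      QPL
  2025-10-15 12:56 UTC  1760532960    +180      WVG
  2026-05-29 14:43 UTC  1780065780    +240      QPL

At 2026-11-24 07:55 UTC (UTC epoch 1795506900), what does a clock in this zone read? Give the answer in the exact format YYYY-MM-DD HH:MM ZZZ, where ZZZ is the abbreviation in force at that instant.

Query: 2026-11-24 07:55 UTC
Rule 5/5 (QPL, +04:00): 2026-05-29 14:43 UTC ≤ query < +∞
7·60 + 55 + 240 = 715 min
715 = 0·1440 + 715; 715 = 11·60 + 55 → 11:55, same day
→ 2026-11-24 11:55 QPL

2026-11-24 11:55 QPL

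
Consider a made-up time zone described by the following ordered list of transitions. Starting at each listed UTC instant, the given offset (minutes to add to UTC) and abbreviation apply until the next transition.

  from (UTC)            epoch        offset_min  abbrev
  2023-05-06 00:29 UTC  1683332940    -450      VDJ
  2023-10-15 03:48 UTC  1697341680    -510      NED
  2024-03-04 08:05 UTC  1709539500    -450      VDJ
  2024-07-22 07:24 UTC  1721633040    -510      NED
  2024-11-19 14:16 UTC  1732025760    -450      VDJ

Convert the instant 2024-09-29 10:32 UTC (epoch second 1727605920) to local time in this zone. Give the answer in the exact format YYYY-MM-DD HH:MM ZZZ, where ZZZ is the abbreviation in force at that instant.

Query: 2024-09-29 10:32 UTC
Rule 4/5 (NED, -08:30): 2024-07-22 07:24 UTC ≤ query < 2024-11-19 14:16 UTC
10·60 + 32 - 510 = 122 min
122 = 0·1440 + 122; 122 = 2·60 + 2 → 02:02, same day
→ 2024-09-29 02:02 NED

2024-09-29 02:02 NED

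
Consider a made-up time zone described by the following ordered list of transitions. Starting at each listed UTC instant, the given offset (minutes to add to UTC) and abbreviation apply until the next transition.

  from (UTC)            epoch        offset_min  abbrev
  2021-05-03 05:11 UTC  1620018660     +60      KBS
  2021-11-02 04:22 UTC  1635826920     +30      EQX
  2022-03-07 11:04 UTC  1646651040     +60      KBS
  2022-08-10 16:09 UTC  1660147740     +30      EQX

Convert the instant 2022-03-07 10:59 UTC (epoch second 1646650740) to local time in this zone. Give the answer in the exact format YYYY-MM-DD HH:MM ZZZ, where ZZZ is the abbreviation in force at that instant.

Query: 2022-03-07 10:59 UTC
Rule 2/4 (EQX, +00:30): 2021-11-02 04:22 UTC ≤ query < 2022-03-07 11:04 UTC
10·60 + 59 + 30 = 689 min
689 = 0·1440 + 689; 689 = 11·60 + 29 → 11:29, same day
→ 2022-03-07 11:29 EQX

2022-03-07 11:29 EQX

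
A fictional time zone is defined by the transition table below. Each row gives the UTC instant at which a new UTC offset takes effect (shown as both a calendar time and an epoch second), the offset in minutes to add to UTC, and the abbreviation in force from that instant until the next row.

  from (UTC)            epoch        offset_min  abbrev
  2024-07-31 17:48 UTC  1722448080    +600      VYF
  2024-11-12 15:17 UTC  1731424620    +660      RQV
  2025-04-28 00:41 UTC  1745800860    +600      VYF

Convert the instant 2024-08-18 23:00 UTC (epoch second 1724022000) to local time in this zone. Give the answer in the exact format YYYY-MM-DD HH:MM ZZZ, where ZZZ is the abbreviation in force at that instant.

2024-08-19 09:00 VYF

Query: 2024-08-18 23:00 UTC
Rule 1/3 (VYF, +10:00): 2024-07-31 17:48 UTC ≤ query < 2024-11-12 15:17 UTC
23·60 + 0 + 600 = 1980 min
1980 = 1·1440 + 540; 540 = 9·60 + 0 → 09:00, 2024-08-18 + 1 day = 2024-08-19
→ 2024-08-19 09:00 VYF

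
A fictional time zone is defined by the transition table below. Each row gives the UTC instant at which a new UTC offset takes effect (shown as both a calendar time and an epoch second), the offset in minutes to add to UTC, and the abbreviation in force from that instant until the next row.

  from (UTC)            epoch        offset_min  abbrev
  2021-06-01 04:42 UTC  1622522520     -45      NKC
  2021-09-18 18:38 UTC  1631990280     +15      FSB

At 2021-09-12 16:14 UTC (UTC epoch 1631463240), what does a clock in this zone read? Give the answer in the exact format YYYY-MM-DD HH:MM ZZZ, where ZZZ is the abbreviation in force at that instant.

2021-09-12 15:29 NKC

Query: 2021-09-12 16:14 UTC
Rule 1/2 (NKC, -00:45): 2021-06-01 04:42 UTC ≤ query < 2021-09-18 18:38 UTC
16·60 + 14 - 45 = 929 min
929 = 0·1440 + 929; 929 = 15·60 + 29 → 15:29, same day
→ 2021-09-12 15:29 NKC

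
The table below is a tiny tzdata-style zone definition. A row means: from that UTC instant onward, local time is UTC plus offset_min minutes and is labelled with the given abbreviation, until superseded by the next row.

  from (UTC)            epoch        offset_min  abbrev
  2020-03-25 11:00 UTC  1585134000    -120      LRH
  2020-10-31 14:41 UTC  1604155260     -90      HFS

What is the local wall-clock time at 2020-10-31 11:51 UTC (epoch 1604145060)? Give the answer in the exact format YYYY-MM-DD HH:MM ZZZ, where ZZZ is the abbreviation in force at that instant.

2020-10-31 09:51 LRH

Query: 2020-10-31 11:51 UTC
Rule 1/2 (LRH, -02:00): 2020-03-25 11:00 UTC ≤ query < 2020-10-31 14:41 UTC
11·60 + 51 - 120 = 591 min
591 = 0·1440 + 591; 591 = 9·60 + 51 → 09:51, same day
→ 2020-10-31 09:51 LRH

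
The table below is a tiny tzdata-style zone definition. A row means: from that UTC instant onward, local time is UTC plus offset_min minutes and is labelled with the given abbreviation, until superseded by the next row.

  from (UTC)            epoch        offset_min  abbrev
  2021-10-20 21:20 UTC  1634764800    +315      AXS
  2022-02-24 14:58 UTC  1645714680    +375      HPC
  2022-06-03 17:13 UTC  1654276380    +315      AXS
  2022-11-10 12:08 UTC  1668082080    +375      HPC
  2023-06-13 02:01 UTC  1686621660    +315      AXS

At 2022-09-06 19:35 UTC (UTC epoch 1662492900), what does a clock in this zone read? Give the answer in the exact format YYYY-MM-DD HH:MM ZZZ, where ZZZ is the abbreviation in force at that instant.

2022-09-07 00:50 AXS

Query: 2022-09-06 19:35 UTC
Rule 3/5 (AXS, +05:15): 2022-06-03 17:13 UTC ≤ query < 2022-11-10 12:08 UTC
19·60 + 35 + 315 = 1490 min
1490 = 1·1440 + 50; 50 = 0·60 + 50 → 00:50, 2022-09-06 + 1 day = 2022-09-07
→ 2022-09-07 00:50 AXS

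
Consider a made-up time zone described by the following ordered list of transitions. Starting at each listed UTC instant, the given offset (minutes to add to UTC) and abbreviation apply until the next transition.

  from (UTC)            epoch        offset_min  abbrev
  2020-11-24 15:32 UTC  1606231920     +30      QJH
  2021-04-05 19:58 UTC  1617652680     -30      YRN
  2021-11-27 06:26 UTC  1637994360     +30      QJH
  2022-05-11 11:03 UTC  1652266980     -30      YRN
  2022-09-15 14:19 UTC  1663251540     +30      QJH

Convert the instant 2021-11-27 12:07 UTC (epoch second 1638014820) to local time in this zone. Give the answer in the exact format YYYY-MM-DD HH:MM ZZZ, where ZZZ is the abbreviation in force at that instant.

Query: 2021-11-27 12:07 UTC
Rule 3/5 (QJH, +00:30): 2021-11-27 06:26 UTC ≤ query < 2022-05-11 11:03 UTC
12·60 + 7 + 30 = 757 min
757 = 0·1440 + 757; 757 = 12·60 + 37 → 12:37, same day
→ 2021-11-27 12:37 QJH

2021-11-27 12:37 QJH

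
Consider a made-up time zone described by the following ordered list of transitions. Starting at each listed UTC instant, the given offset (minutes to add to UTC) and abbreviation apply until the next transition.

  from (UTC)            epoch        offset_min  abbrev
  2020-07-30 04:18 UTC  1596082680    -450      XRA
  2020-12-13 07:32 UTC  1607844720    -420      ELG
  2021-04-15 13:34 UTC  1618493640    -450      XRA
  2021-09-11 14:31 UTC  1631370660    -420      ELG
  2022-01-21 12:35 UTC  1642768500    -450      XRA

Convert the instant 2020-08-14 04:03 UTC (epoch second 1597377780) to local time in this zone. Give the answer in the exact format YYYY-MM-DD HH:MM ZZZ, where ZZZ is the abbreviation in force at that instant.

2020-08-13 20:33 XRA

Query: 2020-08-14 04:03 UTC
Rule 1/5 (XRA, -07:30): 2020-07-30 04:18 UTC ≤ query < 2020-12-13 07:32 UTC
4·60 + 3 - 450 = -207 min
-207 = -1·1440 + 1233; 1233 = 20·60 + 33 → 20:33, 2020-08-14 - 1 day = 2020-08-13
→ 2020-08-13 20:33 XRA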